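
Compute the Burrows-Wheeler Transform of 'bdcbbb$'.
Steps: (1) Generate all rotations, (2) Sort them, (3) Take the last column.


Rotations (sorted):
  0: $bdcbbb -> last char: b
  1: b$bdcbb -> last char: b
  2: bb$bdcb -> last char: b
  3: bbb$bdc -> last char: c
  4: bdcbbb$ -> last char: $
  5: cbbb$bd -> last char: d
  6: dcbbb$b -> last char: b


BWT = bbbc$db


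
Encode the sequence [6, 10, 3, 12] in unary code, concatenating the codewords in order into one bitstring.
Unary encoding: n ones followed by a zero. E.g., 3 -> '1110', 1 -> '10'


Encode each number as n ones followed by a terminating 0:
  6 -> 1111110 (7 bits)
  10 -> 11111111110 (11 bits)
  3 -> 1110 (4 bits)
  12 -> 1111111111110 (13 bits)
Total length = 7 + 11 + 4 + 13 = 35 bits.

Unary([6, 10, 3, 12]) = 11111101111111111011101111111111110 (35 bits)


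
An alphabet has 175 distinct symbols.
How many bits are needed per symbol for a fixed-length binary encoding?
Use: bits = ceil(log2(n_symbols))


log2(175) = 7.4512
Bracket: 2^7 = 128 < 175 <= 2^8 = 256
So ceil(log2(175)) = 8

bits = ceil(log2(175)) = ceil(7.4512) = 8 bits


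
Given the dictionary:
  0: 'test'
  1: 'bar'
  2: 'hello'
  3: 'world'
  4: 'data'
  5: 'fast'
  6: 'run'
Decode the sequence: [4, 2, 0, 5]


Look up each index in the dictionary:
  4 -> 'data'
  2 -> 'hello'
  0 -> 'test'
  5 -> 'fast'

Decoded: "data hello test fast"


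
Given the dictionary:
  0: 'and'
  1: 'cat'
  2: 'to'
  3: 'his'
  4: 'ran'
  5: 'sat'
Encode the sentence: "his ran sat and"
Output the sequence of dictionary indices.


Look up each word in the dictionary:
  'his' -> 3
  'ran' -> 4
  'sat' -> 5
  'and' -> 0

Encoded: [3, 4, 5, 0]


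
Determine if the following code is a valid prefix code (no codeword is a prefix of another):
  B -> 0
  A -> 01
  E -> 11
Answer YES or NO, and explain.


Checking each pair (does one codeword prefix another?):
  B='0' vs A='01': prefix -- VIOLATION

NO -- this is NOT a valid prefix code. B (0) is a prefix of A (01).


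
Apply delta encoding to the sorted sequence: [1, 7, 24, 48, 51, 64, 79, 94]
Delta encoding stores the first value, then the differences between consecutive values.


First value: 1
Deltas:
  7 - 1 = 6
  24 - 7 = 17
  48 - 24 = 24
  51 - 48 = 3
  64 - 51 = 13
  79 - 64 = 15
  94 - 79 = 15


Delta encoded: [1, 6, 17, 24, 3, 13, 15, 15]


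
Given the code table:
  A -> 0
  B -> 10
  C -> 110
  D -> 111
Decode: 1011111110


Decoding:
10 -> B
111 -> D
111 -> D
10 -> B


Result: BDDB


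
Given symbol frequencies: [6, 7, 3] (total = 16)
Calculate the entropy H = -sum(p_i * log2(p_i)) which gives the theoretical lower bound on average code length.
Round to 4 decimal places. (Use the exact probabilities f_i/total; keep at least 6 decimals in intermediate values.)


Per-symbol terms -p_i * log2(p_i) with p_i = f_i/16:
  p = 6/16 = 0.375000: log2(p) = -1.415037, -p*log2(p) = 0.530639
  p = 7/16 = 0.437500: log2(p) = -1.192645, -p*log2(p) = 0.521782
  p = 3/16 = 0.187500: log2(p) = -2.415037, -p*log2(p) = 0.452820
H = 0.530639 + 0.521782 + 0.452820 = 1.505241

H = 1.5052 bits/symbol


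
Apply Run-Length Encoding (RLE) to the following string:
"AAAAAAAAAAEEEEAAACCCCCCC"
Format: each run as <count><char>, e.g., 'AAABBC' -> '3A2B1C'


Scanning runs left to right:
  i=0: run of 'A' x 10 -> '10A'
  i=10: run of 'E' x 4 -> '4E'
  i=14: run of 'A' x 3 -> '3A'
  i=17: run of 'C' x 7 -> '7C'

RLE = 10A4E3A7C


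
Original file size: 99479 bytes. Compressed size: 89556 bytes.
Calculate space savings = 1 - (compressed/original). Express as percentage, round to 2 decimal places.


ratio = compressed/original = 89556/99479 = 0.90025
savings = 1 - ratio = 1 - 0.90025 = 0.09975
as a percentage: 0.09975 * 100 = 9.97%

Space savings = 1 - 89556/99479 = 9.97%


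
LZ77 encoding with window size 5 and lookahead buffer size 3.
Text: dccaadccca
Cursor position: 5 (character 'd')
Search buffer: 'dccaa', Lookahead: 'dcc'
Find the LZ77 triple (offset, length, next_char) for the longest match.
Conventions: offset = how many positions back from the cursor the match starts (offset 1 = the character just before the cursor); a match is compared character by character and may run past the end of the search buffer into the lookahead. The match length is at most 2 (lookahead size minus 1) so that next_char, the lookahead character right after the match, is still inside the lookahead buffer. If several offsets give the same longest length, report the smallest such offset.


Try each offset into the search buffer:
  offset=1 (pos 4, char 'a'): match length 0
  offset=2 (pos 3, char 'a'): match length 0
  offset=3 (pos 2, char 'c'): match length 0
  offset=4 (pos 1, char 'c'): match length 0
  offset=5 (pos 0, char 'd'): match length 2
Longest match has length 2 at offset 5.
next_char = character at position 5 + 2 = 7 -> 'c'

Best match: offset=5, length=2 (matching 'dc' starting at position 0)
LZ77 triple: (5, 2, 'c')


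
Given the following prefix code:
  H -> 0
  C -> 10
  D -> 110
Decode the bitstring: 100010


Decoding step by step:
Bits 10 -> C
Bits 0 -> H
Bits 0 -> H
Bits 10 -> C


Decoded message: CHHC


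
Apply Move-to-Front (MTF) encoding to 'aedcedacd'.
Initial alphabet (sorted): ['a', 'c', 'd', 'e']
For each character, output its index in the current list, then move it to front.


MTF encoding:
'a': index 0 in ['a', 'c', 'd', 'e'] -> ['a', 'c', 'd', 'e']
'e': index 3 in ['a', 'c', 'd', 'e'] -> ['e', 'a', 'c', 'd']
'd': index 3 in ['e', 'a', 'c', 'd'] -> ['d', 'e', 'a', 'c']
'c': index 3 in ['d', 'e', 'a', 'c'] -> ['c', 'd', 'e', 'a']
'e': index 2 in ['c', 'd', 'e', 'a'] -> ['e', 'c', 'd', 'a']
'd': index 2 in ['e', 'c', 'd', 'a'] -> ['d', 'e', 'c', 'a']
'a': index 3 in ['d', 'e', 'c', 'a'] -> ['a', 'd', 'e', 'c']
'c': index 3 in ['a', 'd', 'e', 'c'] -> ['c', 'a', 'd', 'e']
'd': index 2 in ['c', 'a', 'd', 'e'] -> ['d', 'c', 'a', 'e']


Output: [0, 3, 3, 3, 2, 2, 3, 3, 2]


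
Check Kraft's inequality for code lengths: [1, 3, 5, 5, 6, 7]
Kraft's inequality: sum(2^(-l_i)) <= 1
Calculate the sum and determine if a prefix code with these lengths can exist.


Sum = 2^(-1) + 2^(-3) + 2^(-5) + 2^(-5) + 2^(-6) + 2^(-7)
    = 0.5 + 0.125 + 0.03125 + 0.03125 + 0.015625 + 0.0078125
    = 91/128 = 0.7109375
Since 0.7109375 <= 1, Kraft's inequality IS satisfied.
A prefix code with these lengths CAN exist.

Kraft sum = 0.7109375. Satisfied.


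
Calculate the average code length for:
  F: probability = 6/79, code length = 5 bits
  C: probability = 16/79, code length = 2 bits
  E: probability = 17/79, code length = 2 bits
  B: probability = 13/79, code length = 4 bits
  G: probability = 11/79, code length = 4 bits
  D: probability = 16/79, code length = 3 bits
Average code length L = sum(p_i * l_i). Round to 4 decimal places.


Weighted contributions p_i * l_i:
  F: (6/79) * 5 = 30/79
  C: (16/79) * 2 = 32/79
  E: (17/79) * 2 = 34/79
  B: (13/79) * 4 = 52/79
  G: (11/79) * 4 = 44/79
  D: (16/79) * 3 = 48/79
Sum = (30 + 32 + 34 + 52 + 44 + 48)/79 = 240/79

L = 240/79 = 3.0380 bits/symbol


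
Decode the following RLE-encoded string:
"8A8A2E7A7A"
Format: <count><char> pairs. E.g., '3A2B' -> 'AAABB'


Expanding each <count><char> pair:
  8A -> 'AAAAAAAA'
  8A -> 'AAAAAAAA'
  2E -> 'EE'
  7A -> 'AAAAAAA'
  7A -> 'AAAAAAA'

Decoded = AAAAAAAAAAAAAAAAEEAAAAAAAAAAAAAA


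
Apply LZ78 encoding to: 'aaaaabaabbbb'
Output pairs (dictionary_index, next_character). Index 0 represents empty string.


LZ78 encoding steps:
Dictionary: {0: ''}
Step 1: w='' (idx 0), next='a' -> output (0, 'a'), add 'a' as idx 1
Step 2: w='a' (idx 1), next='a' -> output (1, 'a'), add 'aa' as idx 2
Step 3: w='aa' (idx 2), next='b' -> output (2, 'b'), add 'aab' as idx 3
Step 4: w='aab' (idx 3), next='b' -> output (3, 'b'), add 'aabb' as idx 4
Step 5: w='' (idx 0), next='b' -> output (0, 'b'), add 'b' as idx 5
Step 6: w='b' (idx 5), end of input -> output (5, '')


Encoded: [(0, 'a'), (1, 'a'), (2, 'b'), (3, 'b'), (0, 'b'), (5, '')]


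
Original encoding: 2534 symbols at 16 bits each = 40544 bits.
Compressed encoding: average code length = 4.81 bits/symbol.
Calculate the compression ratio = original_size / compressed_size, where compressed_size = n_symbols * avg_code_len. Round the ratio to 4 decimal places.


original_size = n_symbols * orig_bits = 2534 * 16 = 40544 bits
compressed_size = n_symbols * avg_code_len = 2534 * 4.81 = 12188.54 bits
ratio = original_size / compressed_size = 40544 / 12188.54 = 3.3264

Compression ratio = 3.3264


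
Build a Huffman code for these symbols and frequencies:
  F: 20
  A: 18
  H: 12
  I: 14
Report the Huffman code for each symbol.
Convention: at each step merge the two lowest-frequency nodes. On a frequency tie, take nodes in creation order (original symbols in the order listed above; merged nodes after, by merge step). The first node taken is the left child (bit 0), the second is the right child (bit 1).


Huffman tree construction:
Step 1: Merge H(12) + I(14) = 26
Step 2: Merge A(18) + F(20) = 38
Step 3: Merge (H+I)(26) + (A+F)(38) = 64
Read each symbol's code off the tree from the root (left child = 0, right child = 1).

Codes:
  F: 11 (length 2)
  A: 10 (length 2)
  H: 00 (length 2)
  I: 01 (length 2)
Average code length: 128/64 = 2.0000 bits/symbol


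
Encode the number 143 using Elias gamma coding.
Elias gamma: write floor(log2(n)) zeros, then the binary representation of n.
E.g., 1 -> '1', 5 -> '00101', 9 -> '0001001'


num_bits = floor(log2(143)) + 1 = 8
leading_zeros = num_bits - 1 = 7
binary(143) = 10001111

Elias gamma(143) = '0000000' + '10001111' = 000000010001111 (15 bits)


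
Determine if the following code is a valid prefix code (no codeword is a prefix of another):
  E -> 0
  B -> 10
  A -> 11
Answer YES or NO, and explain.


Checking each pair (does one codeword prefix another?):
  E='0' vs B='10': no prefix
  E='0' vs A='11': no prefix
  B='10' vs E='0': no prefix
  B='10' vs A='11': no prefix
  A='11' vs E='0': no prefix
  A='11' vs B='10': no prefix
No violation found over all pairs.

YES -- this is a valid prefix code. No codeword is a prefix of any other codeword.


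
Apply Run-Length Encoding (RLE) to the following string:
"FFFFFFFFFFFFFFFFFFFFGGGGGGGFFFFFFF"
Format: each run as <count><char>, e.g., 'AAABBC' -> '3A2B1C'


Scanning runs left to right:
  i=0: run of 'F' x 20 -> '20F'
  i=20: run of 'G' x 7 -> '7G'
  i=27: run of 'F' x 7 -> '7F'

RLE = 20F7G7F


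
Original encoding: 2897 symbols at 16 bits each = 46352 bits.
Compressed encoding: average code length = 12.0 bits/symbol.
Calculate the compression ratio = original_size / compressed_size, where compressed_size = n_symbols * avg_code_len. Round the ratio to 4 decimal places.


original_size = n_symbols * orig_bits = 2897 * 16 = 46352 bits
compressed_size = n_symbols * avg_code_len = 2897 * 12.0 = 34764.0 bits
ratio = original_size / compressed_size = 46352 / 34764.0 = 1.3333

Compression ratio = 1.3333


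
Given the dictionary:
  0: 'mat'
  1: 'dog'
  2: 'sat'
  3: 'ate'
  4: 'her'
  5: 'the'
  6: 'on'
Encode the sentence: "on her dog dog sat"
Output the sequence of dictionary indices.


Look up each word in the dictionary:
  'on' -> 6
  'her' -> 4
  'dog' -> 1
  'dog' -> 1
  'sat' -> 2

Encoded: [6, 4, 1, 1, 2]


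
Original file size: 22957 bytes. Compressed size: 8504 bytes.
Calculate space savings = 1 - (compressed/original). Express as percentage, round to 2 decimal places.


ratio = compressed/original = 8504/22957 = 0.370432
savings = 1 - ratio = 1 - 0.370432 = 0.629568
as a percentage: 0.629568 * 100 = 62.96%

Space savings = 1 - 8504/22957 = 62.96%


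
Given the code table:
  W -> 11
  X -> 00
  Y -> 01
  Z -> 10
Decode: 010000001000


Decoding:
01 -> Y
00 -> X
00 -> X
00 -> X
10 -> Z
00 -> X


Result: YXXXZX


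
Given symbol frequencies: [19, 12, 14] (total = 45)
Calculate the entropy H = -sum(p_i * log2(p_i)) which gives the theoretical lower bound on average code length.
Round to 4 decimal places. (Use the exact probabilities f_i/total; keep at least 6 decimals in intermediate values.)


Per-symbol terms -p_i * log2(p_i) with p_i = f_i/45:
  p = 19/45 = 0.422222: log2(p) = -1.243926, -p*log2(p) = 0.525213
  p = 12/45 = 0.266667: log2(p) = -1.906891, -p*log2(p) = 0.508504
  p = 14/45 = 0.311111: log2(p) = -1.684498, -p*log2(p) = 0.524066
H = 0.525213 + 0.508504 + 0.524066 = 1.557783

H = 1.5578 bits/symbol


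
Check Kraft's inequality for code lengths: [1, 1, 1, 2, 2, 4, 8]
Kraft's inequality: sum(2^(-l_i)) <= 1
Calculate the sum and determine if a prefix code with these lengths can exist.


Sum = 2^(-1) + 2^(-1) + 2^(-1) + 2^(-2) + 2^(-2) + 2^(-4) + 2^(-8)
    = 0.5 + 0.5 + 0.5 + 0.25 + 0.25 + 0.0625 + 0.00390625
    = 529/256 = 2.06640625
Since 2.06640625 > 1, Kraft's inequality is NOT satisfied.
A prefix code with these lengths CANNOT exist.

Kraft sum = 2.06640625. Not satisfied.


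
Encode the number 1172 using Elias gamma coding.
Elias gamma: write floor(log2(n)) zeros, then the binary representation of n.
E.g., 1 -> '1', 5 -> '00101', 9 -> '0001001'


num_bits = floor(log2(1172)) + 1 = 11
leading_zeros = num_bits - 1 = 10
binary(1172) = 10010010100

Elias gamma(1172) = '0000000000' + '10010010100' = 000000000010010010100 (21 bits)


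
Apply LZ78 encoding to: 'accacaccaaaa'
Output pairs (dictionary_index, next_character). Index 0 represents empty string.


LZ78 encoding steps:
Dictionary: {0: ''}
Step 1: w='' (idx 0), next='a' -> output (0, 'a'), add 'a' as idx 1
Step 2: w='' (idx 0), next='c' -> output (0, 'c'), add 'c' as idx 2
Step 3: w='c' (idx 2), next='a' -> output (2, 'a'), add 'ca' as idx 3
Step 4: w='ca' (idx 3), next='c' -> output (3, 'c'), add 'cac' as idx 4
Step 5: w='ca' (idx 3), next='a' -> output (3, 'a'), add 'caa' as idx 5
Step 6: w='a' (idx 1), next='a' -> output (1, 'a'), add 'aa' as idx 6


Encoded: [(0, 'a'), (0, 'c'), (2, 'a'), (3, 'c'), (3, 'a'), (1, 'a')]


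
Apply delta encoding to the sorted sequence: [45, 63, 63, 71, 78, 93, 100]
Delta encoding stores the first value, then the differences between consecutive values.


First value: 45
Deltas:
  63 - 45 = 18
  63 - 63 = 0
  71 - 63 = 8
  78 - 71 = 7
  93 - 78 = 15
  100 - 93 = 7


Delta encoded: [45, 18, 0, 8, 7, 15, 7]


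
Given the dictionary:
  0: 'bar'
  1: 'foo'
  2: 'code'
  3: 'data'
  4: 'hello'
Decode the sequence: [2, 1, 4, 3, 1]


Look up each index in the dictionary:
  2 -> 'code'
  1 -> 'foo'
  4 -> 'hello'
  3 -> 'data'
  1 -> 'foo'

Decoded: "code foo hello data foo"


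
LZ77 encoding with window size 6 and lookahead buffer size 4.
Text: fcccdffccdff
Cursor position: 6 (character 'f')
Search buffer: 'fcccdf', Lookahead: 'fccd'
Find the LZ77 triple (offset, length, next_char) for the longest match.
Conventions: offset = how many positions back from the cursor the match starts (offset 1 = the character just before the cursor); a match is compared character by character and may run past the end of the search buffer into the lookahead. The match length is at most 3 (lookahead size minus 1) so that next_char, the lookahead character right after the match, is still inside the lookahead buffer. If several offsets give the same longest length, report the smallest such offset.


Try each offset into the search buffer:
  offset=1 (pos 5, char 'f'): match length 1
  offset=2 (pos 4, char 'd'): match length 0
  offset=3 (pos 3, char 'c'): match length 0
  offset=4 (pos 2, char 'c'): match length 0
  offset=5 (pos 1, char 'c'): match length 0
  offset=6 (pos 0, char 'f'): match length 3
Longest match has length 3 at offset 6.
next_char = character at position 6 + 3 = 9 -> 'd'

Best match: offset=6, length=3 (matching 'fcc' starting at position 0)
LZ77 triple: (6, 3, 'd')


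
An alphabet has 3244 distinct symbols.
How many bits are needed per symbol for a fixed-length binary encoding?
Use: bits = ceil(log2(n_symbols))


log2(3244) = 11.6636
Bracket: 2^11 = 2048 < 3244 <= 2^12 = 4096
So ceil(log2(3244)) = 12

bits = ceil(log2(3244)) = ceil(11.6636) = 12 bits


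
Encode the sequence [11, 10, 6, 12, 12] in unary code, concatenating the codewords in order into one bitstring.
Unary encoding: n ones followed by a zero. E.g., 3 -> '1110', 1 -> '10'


Encode each number as n ones followed by a terminating 0:
  11 -> 111111111110 (12 bits)
  10 -> 11111111110 (11 bits)
  6 -> 1111110 (7 bits)
  12 -> 1111111111110 (13 bits)
  12 -> 1111111111110 (13 bits)
Total length = 12 + 11 + 7 + 13 + 13 = 56 bits.

Unary([11, 10, 6, 12, 12]) = 11111111111011111111110111111011111111111101111111111110 (56 bits)


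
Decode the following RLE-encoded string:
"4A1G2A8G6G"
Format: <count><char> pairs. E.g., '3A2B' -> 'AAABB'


Expanding each <count><char> pair:
  4A -> 'AAAA'
  1G -> 'G'
  2A -> 'AA'
  8G -> 'GGGGGGGG'
  6G -> 'GGGGGG'

Decoded = AAAAGAAGGGGGGGGGGGGGG


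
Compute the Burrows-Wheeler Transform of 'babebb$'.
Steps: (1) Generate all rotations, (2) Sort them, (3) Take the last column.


Rotations (sorted):
  0: $babebb -> last char: b
  1: abebb$b -> last char: b
  2: b$babeb -> last char: b
  3: babebb$ -> last char: $
  4: bb$babe -> last char: e
  5: bebb$ba -> last char: a
  6: ebb$bab -> last char: b


BWT = bbb$eab


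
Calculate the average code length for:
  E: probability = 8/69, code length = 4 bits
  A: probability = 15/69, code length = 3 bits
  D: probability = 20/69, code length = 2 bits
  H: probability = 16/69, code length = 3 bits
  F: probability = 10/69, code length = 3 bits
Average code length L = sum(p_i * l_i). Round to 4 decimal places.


Weighted contributions p_i * l_i:
  E: (8/69) * 4 = 32/69
  A: (15/69) * 3 = 45/69
  D: (20/69) * 2 = 40/69
  H: (16/69) * 3 = 48/69
  F: (10/69) * 3 = 30/69
Sum = (32 + 45 + 40 + 48 + 30)/69 = 195/69

L = 195/69 = 2.8261 bits/symbol


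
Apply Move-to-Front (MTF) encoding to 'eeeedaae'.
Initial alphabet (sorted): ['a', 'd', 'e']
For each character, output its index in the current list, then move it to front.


MTF encoding:
'e': index 2 in ['a', 'd', 'e'] -> ['e', 'a', 'd']
'e': index 0 in ['e', 'a', 'd'] -> ['e', 'a', 'd']
'e': index 0 in ['e', 'a', 'd'] -> ['e', 'a', 'd']
'e': index 0 in ['e', 'a', 'd'] -> ['e', 'a', 'd']
'd': index 2 in ['e', 'a', 'd'] -> ['d', 'e', 'a']
'a': index 2 in ['d', 'e', 'a'] -> ['a', 'd', 'e']
'a': index 0 in ['a', 'd', 'e'] -> ['a', 'd', 'e']
'e': index 2 in ['a', 'd', 'e'] -> ['e', 'a', 'd']


Output: [2, 0, 0, 0, 2, 2, 0, 2]


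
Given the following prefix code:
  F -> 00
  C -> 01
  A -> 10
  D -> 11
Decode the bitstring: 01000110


Decoding step by step:
Bits 01 -> C
Bits 00 -> F
Bits 01 -> C
Bits 10 -> A


Decoded message: CFCA


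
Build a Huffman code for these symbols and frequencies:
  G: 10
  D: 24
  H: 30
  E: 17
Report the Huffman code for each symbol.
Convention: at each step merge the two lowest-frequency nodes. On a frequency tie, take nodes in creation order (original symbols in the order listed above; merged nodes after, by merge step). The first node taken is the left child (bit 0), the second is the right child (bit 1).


Huffman tree construction:
Step 1: Merge G(10) + E(17) = 27
Step 2: Merge D(24) + (G+E)(27) = 51
Step 3: Merge H(30) + (D+(G+E))(51) = 81
Read each symbol's code off the tree from the root (left child = 0, right child = 1).

Codes:
  G: 110 (length 3)
  D: 10 (length 2)
  H: 0 (length 1)
  E: 111 (length 3)
Average code length: 159/81 = 1.9630 bits/symbol


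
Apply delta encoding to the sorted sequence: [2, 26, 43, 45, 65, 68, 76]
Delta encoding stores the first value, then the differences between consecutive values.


First value: 2
Deltas:
  26 - 2 = 24
  43 - 26 = 17
  45 - 43 = 2
  65 - 45 = 20
  68 - 65 = 3
  76 - 68 = 8


Delta encoded: [2, 24, 17, 2, 20, 3, 8]


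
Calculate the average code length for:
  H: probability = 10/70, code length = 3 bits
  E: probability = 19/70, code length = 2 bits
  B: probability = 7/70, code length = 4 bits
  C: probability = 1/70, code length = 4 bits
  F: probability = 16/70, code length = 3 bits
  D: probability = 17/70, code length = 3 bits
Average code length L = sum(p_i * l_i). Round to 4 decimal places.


Weighted contributions p_i * l_i:
  H: (10/70) * 3 = 30/70
  E: (19/70) * 2 = 38/70
  B: (7/70) * 4 = 28/70
  C: (1/70) * 4 = 4/70
  F: (16/70) * 3 = 48/70
  D: (17/70) * 3 = 51/70
Sum = (30 + 38 + 28 + 4 + 48 + 51)/70 = 199/70

L = 199/70 = 2.8429 bits/symbol


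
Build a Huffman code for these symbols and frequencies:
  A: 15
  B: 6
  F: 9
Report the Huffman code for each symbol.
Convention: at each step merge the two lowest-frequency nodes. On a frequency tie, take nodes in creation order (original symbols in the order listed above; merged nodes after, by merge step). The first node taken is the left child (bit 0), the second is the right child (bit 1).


Huffman tree construction:
Step 1: Merge B(6) + F(9) = 15
Step 2: Merge A(15) + (B+F)(15) = 30
Read each symbol's code off the tree from the root (left child = 0, right child = 1).

Codes:
  A: 0 (length 1)
  B: 10 (length 2)
  F: 11 (length 2)
Average code length: 45/30 = 1.5000 bits/symbol


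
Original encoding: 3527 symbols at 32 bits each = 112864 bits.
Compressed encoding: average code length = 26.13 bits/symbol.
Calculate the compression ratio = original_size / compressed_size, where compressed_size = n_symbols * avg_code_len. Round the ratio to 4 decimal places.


original_size = n_symbols * orig_bits = 3527 * 32 = 112864 bits
compressed_size = n_symbols * avg_code_len = 3527 * 26.13 = 92160.51 bits
ratio = original_size / compressed_size = 112864 / 92160.51 = 1.2246

Compression ratio = 1.2246


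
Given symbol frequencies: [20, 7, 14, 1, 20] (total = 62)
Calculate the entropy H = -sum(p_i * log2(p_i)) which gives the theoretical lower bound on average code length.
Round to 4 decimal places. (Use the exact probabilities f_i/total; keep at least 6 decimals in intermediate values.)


Per-symbol terms -p_i * log2(p_i) with p_i = f_i/62:
  p = 20/62 = 0.322581: log2(p) = -1.632268, -p*log2(p) = 0.526538
  p = 7/62 = 0.112903: log2(p) = -3.146841, -p*log2(p) = 0.355289
  p = 14/62 = 0.225806: log2(p) = -2.146841, -p*log2(p) = 0.484771
  p = 1/62 = 0.016129: log2(p) = -5.954196, -p*log2(p) = 0.096035
  p = 20/62 = 0.322581: log2(p) = -1.632268, -p*log2(p) = 0.526538
H = 0.526538 + 0.355289 + 0.484771 + 0.096035 + 0.526538 = 1.989171

H = 1.9892 bits/symbol


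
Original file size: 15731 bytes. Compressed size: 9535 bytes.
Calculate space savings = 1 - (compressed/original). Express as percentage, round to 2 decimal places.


ratio = compressed/original = 9535/15731 = 0.606128
savings = 1 - ratio = 1 - 0.606128 = 0.393872
as a percentage: 0.393872 * 100 = 39.39%

Space savings = 1 - 9535/15731 = 39.39%


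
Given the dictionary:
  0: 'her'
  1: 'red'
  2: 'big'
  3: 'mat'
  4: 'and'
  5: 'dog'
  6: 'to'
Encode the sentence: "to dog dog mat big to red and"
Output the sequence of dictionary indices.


Look up each word in the dictionary:
  'to' -> 6
  'dog' -> 5
  'dog' -> 5
  'mat' -> 3
  'big' -> 2
  'to' -> 6
  'red' -> 1
  'and' -> 4

Encoded: [6, 5, 5, 3, 2, 6, 1, 4]


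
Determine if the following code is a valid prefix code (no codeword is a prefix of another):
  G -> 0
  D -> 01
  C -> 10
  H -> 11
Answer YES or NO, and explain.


Checking each pair (does one codeword prefix another?):
  G='0' vs D='01': prefix -- VIOLATION

NO -- this is NOT a valid prefix code. G (0) is a prefix of D (01).


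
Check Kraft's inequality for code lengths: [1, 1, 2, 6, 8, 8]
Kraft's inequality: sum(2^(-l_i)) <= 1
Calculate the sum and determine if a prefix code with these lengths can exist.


Sum = 2^(-1) + 2^(-1) + 2^(-2) + 2^(-6) + 2^(-8) + 2^(-8)
    = 0.5 + 0.5 + 0.25 + 0.015625 + 0.00390625 + 0.00390625
    = 326/256 = 1.2734375
Since 1.2734375 > 1, Kraft's inequality is NOT satisfied.
A prefix code with these lengths CANNOT exist.

Kraft sum = 1.2734375. Not satisfied.


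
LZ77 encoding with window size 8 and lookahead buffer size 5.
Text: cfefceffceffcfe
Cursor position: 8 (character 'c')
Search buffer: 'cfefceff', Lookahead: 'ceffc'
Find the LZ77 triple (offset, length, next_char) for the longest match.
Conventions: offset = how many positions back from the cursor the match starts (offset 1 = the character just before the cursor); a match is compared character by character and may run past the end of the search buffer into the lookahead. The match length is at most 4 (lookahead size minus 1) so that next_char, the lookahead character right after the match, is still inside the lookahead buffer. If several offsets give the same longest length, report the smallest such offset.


Try each offset into the search buffer:
  offset=1 (pos 7, char 'f'): match length 0
  offset=2 (pos 6, char 'f'): match length 0
  offset=3 (pos 5, char 'e'): match length 0
  offset=4 (pos 4, char 'c'): match length 4
  offset=5 (pos 3, char 'f'): match length 0
  offset=6 (pos 2, char 'e'): match length 0
  offset=7 (pos 1, char 'f'): match length 0
  offset=8 (pos 0, char 'c'): match length 1
Longest match has length 4 at offset 4.
next_char = character at position 8 + 4 = 12 -> 'c'

Best match: offset=4, length=4 (matching 'ceff' starting at position 4)
LZ77 triple: (4, 4, 'c')


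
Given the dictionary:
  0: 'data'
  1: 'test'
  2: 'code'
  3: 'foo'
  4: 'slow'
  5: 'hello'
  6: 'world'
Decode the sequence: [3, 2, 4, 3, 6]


Look up each index in the dictionary:
  3 -> 'foo'
  2 -> 'code'
  4 -> 'slow'
  3 -> 'foo'
  6 -> 'world'

Decoded: "foo code slow foo world"


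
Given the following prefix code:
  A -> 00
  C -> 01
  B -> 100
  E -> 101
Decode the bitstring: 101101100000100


Decoding step by step:
Bits 101 -> E
Bits 101 -> E
Bits 100 -> B
Bits 00 -> A
Bits 01 -> C
Bits 00 -> A


Decoded message: EEBACA


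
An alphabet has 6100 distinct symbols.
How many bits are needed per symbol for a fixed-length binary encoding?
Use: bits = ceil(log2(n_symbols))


log2(6100) = 12.5746
Bracket: 2^12 = 4096 < 6100 <= 2^13 = 8192
So ceil(log2(6100)) = 13

bits = ceil(log2(6100)) = ceil(12.5746) = 13 bits


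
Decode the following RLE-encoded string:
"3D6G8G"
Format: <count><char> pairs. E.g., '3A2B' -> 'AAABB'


Expanding each <count><char> pair:
  3D -> 'DDD'
  6G -> 'GGGGGG'
  8G -> 'GGGGGGGG'

Decoded = DDDGGGGGGGGGGGGGG


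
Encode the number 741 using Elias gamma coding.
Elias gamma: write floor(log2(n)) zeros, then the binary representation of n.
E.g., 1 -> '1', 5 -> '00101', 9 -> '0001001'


num_bits = floor(log2(741)) + 1 = 10
leading_zeros = num_bits - 1 = 9
binary(741) = 1011100101

Elias gamma(741) = '000000000' + '1011100101' = 0000000001011100101 (19 bits)


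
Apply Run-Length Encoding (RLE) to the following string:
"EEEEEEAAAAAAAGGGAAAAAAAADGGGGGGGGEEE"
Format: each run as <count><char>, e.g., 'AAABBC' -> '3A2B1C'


Scanning runs left to right:
  i=0: run of 'E' x 6 -> '6E'
  i=6: run of 'A' x 7 -> '7A'
  i=13: run of 'G' x 3 -> '3G'
  i=16: run of 'A' x 8 -> '8A'
  i=24: run of 'D' x 1 -> '1D'
  i=25: run of 'G' x 8 -> '8G'
  i=33: run of 'E' x 3 -> '3E'

RLE = 6E7A3G8A1D8G3E


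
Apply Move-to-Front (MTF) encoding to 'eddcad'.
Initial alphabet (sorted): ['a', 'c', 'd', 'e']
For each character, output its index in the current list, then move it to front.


MTF encoding:
'e': index 3 in ['a', 'c', 'd', 'e'] -> ['e', 'a', 'c', 'd']
'd': index 3 in ['e', 'a', 'c', 'd'] -> ['d', 'e', 'a', 'c']
'd': index 0 in ['d', 'e', 'a', 'c'] -> ['d', 'e', 'a', 'c']
'c': index 3 in ['d', 'e', 'a', 'c'] -> ['c', 'd', 'e', 'a']
'a': index 3 in ['c', 'd', 'e', 'a'] -> ['a', 'c', 'd', 'e']
'd': index 2 in ['a', 'c', 'd', 'e'] -> ['d', 'a', 'c', 'e']


Output: [3, 3, 0, 3, 3, 2]


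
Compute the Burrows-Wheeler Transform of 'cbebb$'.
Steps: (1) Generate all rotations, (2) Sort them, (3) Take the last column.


Rotations (sorted):
  0: $cbebb -> last char: b
  1: b$cbeb -> last char: b
  2: bb$cbe -> last char: e
  3: bebb$c -> last char: c
  4: cbebb$ -> last char: $
  5: ebb$cb -> last char: b


BWT = bbec$b


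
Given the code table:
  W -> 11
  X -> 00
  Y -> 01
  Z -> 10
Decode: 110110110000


Decoding:
11 -> W
01 -> Y
10 -> Z
11 -> W
00 -> X
00 -> X


Result: WYZWXX


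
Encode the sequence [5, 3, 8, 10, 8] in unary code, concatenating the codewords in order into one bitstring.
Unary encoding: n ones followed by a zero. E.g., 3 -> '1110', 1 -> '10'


Encode each number as n ones followed by a terminating 0:
  5 -> 111110 (6 bits)
  3 -> 1110 (4 bits)
  8 -> 111111110 (9 bits)
  10 -> 11111111110 (11 bits)
  8 -> 111111110 (9 bits)
Total length = 6 + 4 + 9 + 11 + 9 = 39 bits.

Unary([5, 3, 8, 10, 8]) = 111110111011111111011111111110111111110 (39 bits)


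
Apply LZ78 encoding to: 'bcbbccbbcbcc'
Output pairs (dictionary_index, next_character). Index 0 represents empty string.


LZ78 encoding steps:
Dictionary: {0: ''}
Step 1: w='' (idx 0), next='b' -> output (0, 'b'), add 'b' as idx 1
Step 2: w='' (idx 0), next='c' -> output (0, 'c'), add 'c' as idx 2
Step 3: w='b' (idx 1), next='b' -> output (1, 'b'), add 'bb' as idx 3
Step 4: w='c' (idx 2), next='c' -> output (2, 'c'), add 'cc' as idx 4
Step 5: w='bb' (idx 3), next='c' -> output (3, 'c'), add 'bbc' as idx 5
Step 6: w='b' (idx 1), next='c' -> output (1, 'c'), add 'bc' as idx 6
Step 7: w='c' (idx 2), end of input -> output (2, '')


Encoded: [(0, 'b'), (0, 'c'), (1, 'b'), (2, 'c'), (3, 'c'), (1, 'c'), (2, '')]


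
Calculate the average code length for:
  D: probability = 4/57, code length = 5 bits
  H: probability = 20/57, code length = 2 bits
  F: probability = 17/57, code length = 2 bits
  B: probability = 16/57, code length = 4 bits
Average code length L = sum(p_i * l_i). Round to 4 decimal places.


Weighted contributions p_i * l_i:
  D: (4/57) * 5 = 20/57
  H: (20/57) * 2 = 40/57
  F: (17/57) * 2 = 34/57
  B: (16/57) * 4 = 64/57
Sum = (20 + 40 + 34 + 64)/57 = 158/57

L = 158/57 = 2.7719 bits/symbol


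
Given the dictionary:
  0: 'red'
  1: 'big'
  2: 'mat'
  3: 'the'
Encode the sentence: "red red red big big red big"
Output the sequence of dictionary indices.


Look up each word in the dictionary:
  'red' -> 0
  'red' -> 0
  'red' -> 0
  'big' -> 1
  'big' -> 1
  'red' -> 0
  'big' -> 1

Encoded: [0, 0, 0, 1, 1, 0, 1]


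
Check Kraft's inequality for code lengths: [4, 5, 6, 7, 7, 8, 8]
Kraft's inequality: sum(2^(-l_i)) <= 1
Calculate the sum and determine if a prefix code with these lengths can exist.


Sum = 2^(-4) + 2^(-5) + 2^(-6) + 2^(-7) + 2^(-7) + 2^(-8) + 2^(-8)
    = 0.0625 + 0.03125 + 0.015625 + 0.0078125 + 0.0078125 + 0.00390625 + 0.00390625
    = 34/256 = 0.1328125
Since 0.1328125 <= 1, Kraft's inequality IS satisfied.
A prefix code with these lengths CAN exist.

Kraft sum = 0.1328125. Satisfied.


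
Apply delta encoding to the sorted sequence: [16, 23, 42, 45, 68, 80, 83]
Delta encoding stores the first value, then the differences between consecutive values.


First value: 16
Deltas:
  23 - 16 = 7
  42 - 23 = 19
  45 - 42 = 3
  68 - 45 = 23
  80 - 68 = 12
  83 - 80 = 3


Delta encoded: [16, 7, 19, 3, 23, 12, 3]


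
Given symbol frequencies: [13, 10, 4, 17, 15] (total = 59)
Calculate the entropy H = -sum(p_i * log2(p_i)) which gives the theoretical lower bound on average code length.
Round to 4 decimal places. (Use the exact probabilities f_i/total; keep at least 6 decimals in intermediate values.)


Per-symbol terms -p_i * log2(p_i) with p_i = f_i/59:
  p = 13/59 = 0.220339: log2(p) = -2.182203, -p*log2(p) = 0.480824
  p = 10/59 = 0.169492: log2(p) = -2.560715, -p*log2(p) = 0.434019
  p = 4/59 = 0.067797: log2(p) = -3.882643, -p*log2(p) = 0.263230
  p = 17/59 = 0.288136: log2(p) = -1.795180, -p*log2(p) = 0.517255
  p = 15/59 = 0.254237: log2(p) = -1.975752, -p*log2(p) = 0.502310
H = 0.480824 + 0.434019 + 0.263230 + 0.517255 + 0.502310 = 2.197638

H = 2.1976 bits/symbol


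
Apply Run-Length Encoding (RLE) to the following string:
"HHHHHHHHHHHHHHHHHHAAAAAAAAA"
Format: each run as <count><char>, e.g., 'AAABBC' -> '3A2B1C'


Scanning runs left to right:
  i=0: run of 'H' x 18 -> '18H'
  i=18: run of 'A' x 9 -> '9A'

RLE = 18H9A


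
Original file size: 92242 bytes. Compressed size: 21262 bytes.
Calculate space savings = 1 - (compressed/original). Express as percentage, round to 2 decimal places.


ratio = compressed/original = 21262/92242 = 0.230502
savings = 1 - ratio = 1 - 0.230502 = 0.769498
as a percentage: 0.769498 * 100 = 76.95%

Space savings = 1 - 21262/92242 = 76.95%


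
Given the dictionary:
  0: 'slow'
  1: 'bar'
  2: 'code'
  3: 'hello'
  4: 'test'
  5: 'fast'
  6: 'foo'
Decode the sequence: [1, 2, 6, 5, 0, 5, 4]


Look up each index in the dictionary:
  1 -> 'bar'
  2 -> 'code'
  6 -> 'foo'
  5 -> 'fast'
  0 -> 'slow'
  5 -> 'fast'
  4 -> 'test'

Decoded: "bar code foo fast slow fast test"


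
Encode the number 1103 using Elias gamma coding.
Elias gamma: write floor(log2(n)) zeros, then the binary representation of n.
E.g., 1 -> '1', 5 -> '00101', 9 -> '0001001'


num_bits = floor(log2(1103)) + 1 = 11
leading_zeros = num_bits - 1 = 10
binary(1103) = 10001001111

Elias gamma(1103) = '0000000000' + '10001001111' = 000000000010001001111 (21 bits)


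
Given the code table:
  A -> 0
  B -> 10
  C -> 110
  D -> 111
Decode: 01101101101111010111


Decoding:
0 -> A
110 -> C
110 -> C
110 -> C
111 -> D
10 -> B
10 -> B
111 -> D


Result: ACCCDBBD


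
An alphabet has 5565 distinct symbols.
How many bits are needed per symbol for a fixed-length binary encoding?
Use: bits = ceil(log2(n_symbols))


log2(5565) = 12.4422
Bracket: 2^12 = 4096 < 5565 <= 2^13 = 8192
So ceil(log2(5565)) = 13

bits = ceil(log2(5565)) = ceil(12.4422) = 13 bits


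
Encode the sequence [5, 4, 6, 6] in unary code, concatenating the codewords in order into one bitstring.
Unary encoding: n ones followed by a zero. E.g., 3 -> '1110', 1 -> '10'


Encode each number as n ones followed by a terminating 0:
  5 -> 111110 (6 bits)
  4 -> 11110 (5 bits)
  6 -> 1111110 (7 bits)
  6 -> 1111110 (7 bits)
Total length = 6 + 5 + 7 + 7 = 25 bits.

Unary([5, 4, 6, 6]) = 1111101111011111101111110 (25 bits)


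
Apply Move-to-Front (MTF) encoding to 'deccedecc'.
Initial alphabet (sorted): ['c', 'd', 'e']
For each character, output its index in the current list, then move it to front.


MTF encoding:
'd': index 1 in ['c', 'd', 'e'] -> ['d', 'c', 'e']
'e': index 2 in ['d', 'c', 'e'] -> ['e', 'd', 'c']
'c': index 2 in ['e', 'd', 'c'] -> ['c', 'e', 'd']
'c': index 0 in ['c', 'e', 'd'] -> ['c', 'e', 'd']
'e': index 1 in ['c', 'e', 'd'] -> ['e', 'c', 'd']
'd': index 2 in ['e', 'c', 'd'] -> ['d', 'e', 'c']
'e': index 1 in ['d', 'e', 'c'] -> ['e', 'd', 'c']
'c': index 2 in ['e', 'd', 'c'] -> ['c', 'e', 'd']
'c': index 0 in ['c', 'e', 'd'] -> ['c', 'e', 'd']


Output: [1, 2, 2, 0, 1, 2, 1, 2, 0]


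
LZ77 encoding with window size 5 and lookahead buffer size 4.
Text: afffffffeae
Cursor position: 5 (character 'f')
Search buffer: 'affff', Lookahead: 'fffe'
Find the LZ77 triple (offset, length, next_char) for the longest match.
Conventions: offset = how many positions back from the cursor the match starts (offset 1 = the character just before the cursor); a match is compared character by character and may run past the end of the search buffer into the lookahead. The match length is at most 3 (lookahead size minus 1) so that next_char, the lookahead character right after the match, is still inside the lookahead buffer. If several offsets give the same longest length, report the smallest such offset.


Try each offset into the search buffer:
  offset=1 (pos 4, char 'f'): match length 3
  offset=2 (pos 3, char 'f'): match length 3
  offset=3 (pos 2, char 'f'): match length 3
  offset=4 (pos 1, char 'f'): match length 3
  offset=5 (pos 0, char 'a'): match length 0
Longest match has length 3, found at offsets 1, 2, 3, 4; take the smallest, offset 1.
next_char = character at position 5 + 3 = 8 -> 'e'

Best match: offset=1, length=3 (matching 'fff' starting at position 4)
LZ77 triple: (1, 3, 'e')


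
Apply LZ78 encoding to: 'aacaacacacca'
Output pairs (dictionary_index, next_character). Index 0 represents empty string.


LZ78 encoding steps:
Dictionary: {0: ''}
Step 1: w='' (idx 0), next='a' -> output (0, 'a'), add 'a' as idx 1
Step 2: w='a' (idx 1), next='c' -> output (1, 'c'), add 'ac' as idx 2
Step 3: w='a' (idx 1), next='a' -> output (1, 'a'), add 'aa' as idx 3
Step 4: w='' (idx 0), next='c' -> output (0, 'c'), add 'c' as idx 4
Step 5: w='ac' (idx 2), next='a' -> output (2, 'a'), add 'aca' as idx 5
Step 6: w='c' (idx 4), next='c' -> output (4, 'c'), add 'cc' as idx 6
Step 7: w='a' (idx 1), end of input -> output (1, '')


Encoded: [(0, 'a'), (1, 'c'), (1, 'a'), (0, 'c'), (2, 'a'), (4, 'c'), (1, '')]


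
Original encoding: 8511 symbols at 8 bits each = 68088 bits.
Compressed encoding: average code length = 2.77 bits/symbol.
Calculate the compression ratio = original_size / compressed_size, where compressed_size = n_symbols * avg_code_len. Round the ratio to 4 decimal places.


original_size = n_symbols * orig_bits = 8511 * 8 = 68088 bits
compressed_size = n_symbols * avg_code_len = 8511 * 2.77 = 23575.47 bits
ratio = original_size / compressed_size = 68088 / 23575.47 = 2.8881

Compression ratio = 2.8881


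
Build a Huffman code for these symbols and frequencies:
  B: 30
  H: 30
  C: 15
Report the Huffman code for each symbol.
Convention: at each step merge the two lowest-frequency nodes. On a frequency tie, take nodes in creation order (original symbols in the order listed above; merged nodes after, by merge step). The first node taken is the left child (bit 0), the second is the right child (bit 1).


Huffman tree construction:
Step 1: Merge C(15) + B(30) = 45
Step 2: Merge H(30) + (C+B)(45) = 75
Read each symbol's code off the tree from the root (left child = 0, right child = 1).

Codes:
  B: 11 (length 2)
  H: 0 (length 1)
  C: 10 (length 2)
Average code length: 120/75 = 1.6000 bits/symbol


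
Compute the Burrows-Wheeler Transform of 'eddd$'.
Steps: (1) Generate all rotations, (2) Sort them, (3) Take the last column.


Rotations (sorted):
  0: $eddd -> last char: d
  1: d$edd -> last char: d
  2: dd$ed -> last char: d
  3: ddd$e -> last char: e
  4: eddd$ -> last char: $


BWT = ddde$


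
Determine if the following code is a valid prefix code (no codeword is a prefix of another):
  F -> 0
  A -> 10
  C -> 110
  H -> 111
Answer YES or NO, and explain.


Checking each pair (does one codeword prefix another?):
  F='0' vs A='10': no prefix
  F='0' vs C='110': no prefix
  F='0' vs H='111': no prefix
  A='10' vs F='0': no prefix
  A='10' vs C='110': no prefix
  A='10' vs H='111': no prefix
  C='110' vs F='0': no prefix
  C='110' vs A='10': no prefix
  C='110' vs H='111': no prefix
  H='111' vs F='0': no prefix
  H='111' vs A='10': no prefix
  H='111' vs C='110': no prefix
No violation found over all pairs.

YES -- this is a valid prefix code. No codeword is a prefix of any other codeword.


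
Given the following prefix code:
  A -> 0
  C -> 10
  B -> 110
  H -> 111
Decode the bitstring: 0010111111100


Decoding step by step:
Bits 0 -> A
Bits 0 -> A
Bits 10 -> C
Bits 111 -> H
Bits 111 -> H
Bits 10 -> C
Bits 0 -> A


Decoded message: AACHHCA


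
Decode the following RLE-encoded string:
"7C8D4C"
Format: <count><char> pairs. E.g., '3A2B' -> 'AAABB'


Expanding each <count><char> pair:
  7C -> 'CCCCCCC'
  8D -> 'DDDDDDDD'
  4C -> 'CCCC'

Decoded = CCCCCCCDDDDDDDDCCCC


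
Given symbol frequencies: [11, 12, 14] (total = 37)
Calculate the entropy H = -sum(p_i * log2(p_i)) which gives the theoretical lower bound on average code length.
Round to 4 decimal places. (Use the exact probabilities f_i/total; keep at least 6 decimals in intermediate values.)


Per-symbol terms -p_i * log2(p_i) with p_i = f_i/37:
  p = 11/37 = 0.297297: log2(p) = -1.750022, -p*log2(p) = 0.520277
  p = 12/37 = 0.324324: log2(p) = -1.624491, -p*log2(p) = 0.526862
  p = 14/37 = 0.378378: log2(p) = -1.402098, -p*log2(p) = 0.530524
H = 0.520277 + 0.526862 + 0.530524 = 1.577663

H = 1.5777 bits/symbol
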